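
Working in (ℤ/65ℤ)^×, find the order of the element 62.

12

The order of 62 must divide φ(65) = φ(5·13) = (5−1)·(13−1) = 4·12 = 48 = 2^4 · 3.
Divisors of 48: 1, 2, 3, 4, 6, 8, 12, 16, 24, 48.
Compute 62^d (mod 65) for the divisors d until we hit 1:
62^1 ≡ 62 (mod 65)
62^2 ≡ 9 (mod 65)
62^3 ≡ 38 (mod 65)
62^4 ≡ 16 (mod 65)
62^6 ≡ 14 (mod 65)
62^8 ≡ 61 (mod 65)
62^12 ≡ 1 (mod 65) ✓
So ord_65(62) = 12.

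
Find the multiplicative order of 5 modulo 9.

ord(5) | φ(9) = φ(3^2) = 3·(3−1) = 6 = 2 · 3.
Divisors of 6: 1, 2, 3, 6.
Evaluate successive powers at the divisors of 6:
5^1 ≡ 5 (mod 9)
5^2 ≡ 7 (mod 9)
5^3 ≡ 8 (mod 9)
5^6 ≡ 1 (mod 9) ✓
Hence ord(5) = 6.

6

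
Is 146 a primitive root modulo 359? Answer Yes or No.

No

φ(359) = 359 − 1 = 358 = 2 · 179.
An element g generates (Z/359Z)^× iff g^(358/q) ≢ 1 (mod 359) for each prime q ∈ {2, 179}.
146^179 ≡ 1 (mod 359)  [q = 2: ≡ 1 ✗]
146^2 ≡ 135 (mod 359)  [q = 179: ≢ 1 ✓]
The check at q = 2 fails, so 146 generates a proper subgroup.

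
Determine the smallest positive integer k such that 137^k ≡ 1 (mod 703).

By Lagrange's theorem, ord_703(137) divides φ(703) = φ(19·37) = (19−1)·(37−1) = 18·36 = 648 = 2^3 · 3^4.
Divisors of 648: 1, 2, 3, 4, 6, 8, 9, 12, 18, 24, 27, 36, 54, 72, 81, 108, 162, 216, 324, 648.
Test each divisor d:
137^1 ≡ 137 (mod 703)
137^2 ≡ 491 (mod 703)
137^3 ≡ 482 (mod 703)
137^4 ≡ 655 (mod 703)
137^6 ≡ 334 (mod 703)
137^8 ≡ 195 (mod 703)
137^9 ≡ 1 (mod 703) ✓
So ord_703(137) = 9.

9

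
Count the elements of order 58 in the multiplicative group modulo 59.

28

φ(59) = 59 − 1 = 58 = 2 · 29.
In a cyclic group of order 58, there are φ(d) elements of order d for each divisor d of 58, and zero for non-divisors.
58 = 2 · 29 divides 58, and φ(58) = 28.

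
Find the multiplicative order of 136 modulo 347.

173

The order of 136 must divide φ(347) = 347 − 1 = 346 = 2 · 173.
Divisors of 346: 1, 2, 173, 346.
Check 136^d mod 347 for each divisor in increasing order:
136^1 ≡ 136
136^2 ≡ 105
136^173 ≡ 1
Therefore the multiplicative order of 136 modulo 347 is 173.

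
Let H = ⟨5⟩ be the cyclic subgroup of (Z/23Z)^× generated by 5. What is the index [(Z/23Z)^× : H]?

By Lagrange's theorem, ord_23(5) divides φ(23) = 23 − 1 = 22 = 2 · 11.
Divisors of 22: 1, 2, 11, 22.
Evaluate successive powers at the divisors of 22:
5^1 ≡ 5 (mod 23)
5^2 ≡ 2 (mod 23)
5^11 ≡ 22 (mod 23)
5^22 ≡ 1 (mod 23) ✓
The order of 5 is 22, so the subgroup it generates has 22 elements.
[(Z/23Z)^× : ⟨5⟩] = 22/22 = 1.

1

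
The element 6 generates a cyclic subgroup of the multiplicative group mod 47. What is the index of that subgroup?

2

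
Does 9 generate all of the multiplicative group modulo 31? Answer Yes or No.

No

φ(31) = 31 − 1 = 30 = 2 · 3 · 5.
An element g generates (Z/31Z)^× iff g^(30/q) ≢ 1 (mod 31) for each prime q ∈ {2, 3, 5}.
9^15 ≡ 1 (mod 31)  [q = 2: ≡ 1 ✗]
9^10 ≡ 5 (mod 31)  [q = 3: ≢ 1 ✓]
9^6 ≡ 8 (mod 31)  [q = 5: ≢ 1 ✓]
Since 9^15 ≡ 1, the order of 9 divides 15 < 30, so 9 is not a primitive root.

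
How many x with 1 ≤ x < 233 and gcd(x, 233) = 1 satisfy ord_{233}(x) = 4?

φ(233) = 233 − 1 = 232 = 2^3 · 29.
(Z/233Z)^× is cyclic (|G| = 232); a cyclic group of order m has exactly φ(d) elements of each order d | m, and none otherwise.
4 = 2^2 divides 232, and φ(4) = 2.

2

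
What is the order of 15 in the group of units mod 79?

26

Since 15 ∈ (Z/79Z)^×, its order divides φ(79) = 79 − 1 = 78 = 2 · 3 · 13.
Divisors of 78: 1, 2, 3, 6, 13, 26, 39, 78.
Compute 15^d (mod 79) for the divisors d until we hit 1:
15^1 ≡ 15 (mod 79)
15^2 ≡ 67 (mod 79)
15^3 ≡ 57 (mod 79)
15^6 ≡ 10 (mod 79)
15^13 ≡ 78 (mod 79)
15^26 ≡ 1 (mod 79) ✓
So ord_79(15) = 26.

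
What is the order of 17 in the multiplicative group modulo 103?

51

ord(17) | φ(103) = 103 − 1 = 102 = 2 · 3 · 17.
Divisors of 102: 1, 2, 3, 6, 17, 34, 51, 102.
Check 17^d mod 103 for each divisor in increasing order:
17^1 ≡ 17 (mod 103)
17^2 ≡ 83 (mod 103)
17^3 ≡ 72 (mod 103)
17^6 ≡ 34 (mod 103)
17^17 ≡ 46 (mod 103)
17^34 ≡ 56 (mod 103)
17^51 ≡ 1 (mod 103) ✓
Hence ord(17) = 51.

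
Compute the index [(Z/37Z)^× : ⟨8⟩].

3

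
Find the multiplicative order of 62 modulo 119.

16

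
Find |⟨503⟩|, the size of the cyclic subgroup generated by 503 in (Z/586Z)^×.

73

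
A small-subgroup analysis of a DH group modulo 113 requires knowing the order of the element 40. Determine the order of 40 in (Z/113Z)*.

ord(40) | φ(113) = 113 − 1 = 112 = 2^4 · 7.
Divisors of 112: 1, 2, 4, 7, 8, 14, 16, 28, 56, 112.
Check 40^d mod 113 for each divisor in increasing order:
40^1 ≡ 40 (mod 113)
40^2 ≡ 18 (mod 113)
40^4 ≡ 98 (mod 113)
40^7 ≡ 48 (mod 113)
40^8 ≡ 112 (mod 113)
40^14 ≡ 44 (mod 113)
40^16 ≡ 1 (mod 113) ✓
The smallest such exponent is 16, so the order of 40 is 16.

16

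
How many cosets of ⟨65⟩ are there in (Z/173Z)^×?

The order of 65 must divide φ(173) = 173 − 1 = 172 = 2^2 · 43.
Divisors of 172: 1, 2, 4, 43, 86, 172.
Check 65^d mod 173 for each divisor in increasing order:
65^1 ≡ 65
65^2 ≡ 73
65^4 ≡ 139
65^43 ≡ 80
65^86 ≡ 172
65^172 ≡ 1
So ord_173(65) = 172, hence |⟨65⟩| = 172.
Index = |(Z/173Z)^×| / |⟨65⟩| = 172 / 172 = 1.

1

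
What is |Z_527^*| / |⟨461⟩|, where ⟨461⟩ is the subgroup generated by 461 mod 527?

12

ord(461) | φ(527) = φ(17·31) = (17−1)·(31−1) = 16·30 = 480 = 2^5 · 3 · 5.
Divisors of 480: 1, 2, 3, 4, 5, 6, 8, 10, 12, 15, 16, 20, 24, 30, 32, 40, 48, 60, 80, 96, 120, 160, 240, 480.
Check 461^d mod 527 for each divisor in increasing order:
461^1 ≡ 461
461^2 ≡ 140
461^3 ≡ 246
461^4 ≡ 101
461^5 ≡ 185
461^6 ≡ 438
461^8 ≡ 188
461^10 ≡ 497
461^12 ≡ 16
461^15 ≡ 247
461^16 ≡ 35
461^20 ≡ 373
461^24 ≡ 256
461^30 ≡ 404
461^32 ≡ 171
461^40 ≡ 1
The order of 461 is 40, so the subgroup it generates has 40 elements.
[(Z/527Z)^× : ⟨461⟩] = 480/40 = 12.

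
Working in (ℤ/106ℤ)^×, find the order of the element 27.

52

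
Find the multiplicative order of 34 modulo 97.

Since 34 ∈ (Z/97Z)^×, its order divides φ(97) = 97 − 1 = 96 = 2^5 · 3.
Divisors of 96: 1, 2, 3, 4, 6, 8, 12, 16, 24, 32, 48, 96.
Compute 34^d (mod 97) for the divisors d until we hit 1:
34^1 ≡ 34
34^2 ≡ 89
34^3 ≡ 19
34^4 ≡ 64
34^6 ≡ 70
34^8 ≡ 22
34^12 ≡ 50
34^16 ≡ 96
34^24 ≡ 75
34^32 ≡ 1
The smallest such exponent is 32, so the order of 34 is 32.

32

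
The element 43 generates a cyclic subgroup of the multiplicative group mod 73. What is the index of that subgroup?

Since 43 ∈ (Z/73Z)^×, its order divides φ(73) = 73 − 1 = 72 = 2^3 · 3^2.
Divisors of 72: 1, 2, 3, 4, 6, 8, 9, 12, 18, 24, 36, 72.
Check 43^d mod 73 for each divisor in increasing order:
43^1 ≡ 43 (mod 73)
43^2 ≡ 24 (mod 73)
43^3 ≡ 10 (mod 73)
43^4 ≡ 65 (mod 73)
43^6 ≡ 27 (mod 73)
43^8 ≡ 64 (mod 73)
43^9 ≡ 51 (mod 73)
43^12 ≡ 72 (mod 73)
43^18 ≡ 46 (mod 73)
43^24 ≡ 1 (mod 73) ✓
So ord_73(43) = 24, hence |⟨43⟩| = 24.
The index is φ(73) / ord(43) = 72 / 24 = 3.

3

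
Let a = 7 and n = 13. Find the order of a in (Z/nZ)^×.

12

Since 7 ∈ (Z/13Z)^×, its order divides φ(13) = 13 − 1 = 12 = 2^2 · 3.
Divisors of 12: 1, 2, 3, 4, 6, 12.
Test each divisor d:
7^1 ≡ 7
7^2 ≡ 10
7^3 ≡ 5
7^4 ≡ 9
7^6 ≡ 12
7^12 ≡ 1
So ord_13(7) = 12.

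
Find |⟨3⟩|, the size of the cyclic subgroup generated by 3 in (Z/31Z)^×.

30

By Lagrange's theorem, ord_31(3) divides φ(31) = 31 − 1 = 30 = 2 · 3 · 5.
Divisors of 30: 1, 2, 3, 5, 6, 10, 15, 30.
Test each divisor d:
3^1 ≡ 3 (mod 31)
3^2 ≡ 9 (mod 31)
3^3 ≡ 27 (mod 31)
3^5 ≡ 26 (mod 31)
3^6 ≡ 16 (mod 31)
3^10 ≡ 25 (mod 31)
3^15 ≡ 30 (mod 31)
3^30 ≡ 1 (mod 31) ✓
Therefore the multiplicative order of 3 modulo 31 is 30.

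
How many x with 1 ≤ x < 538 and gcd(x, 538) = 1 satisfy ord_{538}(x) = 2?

1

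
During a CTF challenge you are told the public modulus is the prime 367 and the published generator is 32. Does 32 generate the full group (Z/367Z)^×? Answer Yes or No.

φ(367) = 367 − 1 = 366 = 2 · 3 · 61.
An element g generates (Z/367Z)^× iff g^(366/q) ≢ 1 (mod 367) for each prime q ∈ {2, 3, 61}.
32^183 ≡ 1 (mod 367)  [q = 2: ≡ 1 ✗]
32^122 ≡ 83 (mod 367)  [q = 3: ≢ 1 ✓]
32^6 ≡ 15 (mod 367)  [q = 61: ≢ 1 ✓]
Since 32^183 ≡ 1, the order of 32 divides 183 < 366, so 32 is not a primitive root.

No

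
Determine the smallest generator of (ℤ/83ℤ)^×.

2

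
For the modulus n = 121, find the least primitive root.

2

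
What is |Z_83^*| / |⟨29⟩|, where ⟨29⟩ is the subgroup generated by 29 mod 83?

The order of 29 must divide φ(83) = 83 − 1 = 82 = 2 · 41.
Divisors of 82: 1, 2, 41, 82.
Evaluate successive powers at the divisors of 82:
29^1 ≡ 29
29^2 ≡ 11
29^41 ≡ 1
The order of 29 is 41, so the subgroup it generates has 41 elements.
The index is φ(83) / ord(29) = 82 / 41 = 2.

2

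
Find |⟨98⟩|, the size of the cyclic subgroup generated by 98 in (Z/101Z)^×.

By Lagrange's theorem, ord_101(98) divides φ(101) = 101 − 1 = 100 = 2^2 · 5^2.
Divisors of 100: 1, 2, 4, 5, 10, 20, 25, 50, 100.
Test each divisor d:
98^1 ≡ 98 (mod 101)
98^2 ≡ 9 (mod 101)
98^4 ≡ 81 (mod 101)
98^5 ≡ 60 (mod 101)
98^10 ≡ 65 (mod 101)
98^20 ≡ 84 (mod 101)
98^25 ≡ 91 (mod 101)
98^50 ≡ 100 (mod 101)
98^100 ≡ 1 (mod 101) ✓
Therefore the multiplicative order of 98 modulo 101 is 100.

100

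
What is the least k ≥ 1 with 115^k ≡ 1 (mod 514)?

ord(115) | φ(514) = φ(2)·φ(257) = 1·256 = 256 = 2^8.
Divisors of 256: 1, 2, 4, 8, 16, 32, 64, 128, 256.
Compute 115^d (mod 514) for the divisors d until we hit 1:
115^1 ≡ 115 (mod 514)
115^2 ≡ 375 (mod 514)
115^4 ≡ 303 (mod 514)
115^8 ≡ 317 (mod 514)
115^16 ≡ 259 (mod 514)
115^32 ≡ 261 (mod 514)
115^64 ≡ 273 (mod 514)
115^128 ≡ 513 (mod 514)
115^256 ≡ 1 (mod 514) ✓
The smallest such exponent is 256, so the order of 115 is 256.

256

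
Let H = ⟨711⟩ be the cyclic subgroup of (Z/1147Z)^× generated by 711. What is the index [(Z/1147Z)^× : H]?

Since 711 ∈ (Z/1147Z)^×, its order divides φ(1147) = φ(31·37) = (31−1)·(37−1) = 30·36 = 1080 = 2^3 · 3^3 · 5.
Divisors of 1080: 1, 2, 3, 4, 5, 6, 8, 9, 10, 12, 15, 18, 20, 24, 27, 30, 36, 40, 45, 54, 60, 72, 90, 108, 120, 135, 180, 216, 270, 360, 540, 1080.
Compute 711^d (mod 1147) for the divisors d until we hit 1:
711^1 ≡ 711 (mod 1147)
711^2 ≡ 841 (mod 1147)
711^3 ≡ 364 (mod 1147)
711^4 ≡ 729 (mod 1147)
711^5 ≡ 1022 (mod 1147)
711^6 ≡ 591 (mod 1147)
711^8 ≡ 380 (mod 1147)
711^9 ≡ 635 (mod 1147)
711^10 ≡ 714 (mod 1147)
711^12 ≡ 593 (mod 1147)
711^15 ≡ 216 (mod 1147)
711^18 ≡ 628 (mod 1147)
711^20 ≡ 528 (mod 1147)
711^24 ≡ 667 (mod 1147)
711^27 ≡ 771 (mod 1147)
711^30 ≡ 776 (mod 1147)
711^36 ≡ 963 (mod 1147)
711^40 ≡ 63 (mod 1147)
711^45 ≡ 154 (mod 1147)
711^54 ≡ 295 (mod 1147)
711^60 ≡ 1 (mod 1147) ✓
The order of 711 is 60, so the subgroup it generates has 60 elements.
[(Z/1147Z)^× : ⟨711⟩] = 1080/60 = 18.

18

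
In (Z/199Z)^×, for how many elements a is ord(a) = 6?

2

φ(199) = 199 − 1 = 198 = 2 · 3^2 · 11.
(Z/199Z)^× is cyclic (|G| = 198); a cyclic group of order m has exactly φ(d) elements of each order d | m, and none otherwise.
6 = 2 · 3 divides 198, and φ(6) = 2.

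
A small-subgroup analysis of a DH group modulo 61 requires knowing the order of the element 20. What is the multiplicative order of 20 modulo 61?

5

The order of 20 must divide φ(61) = 61 − 1 = 60 = 2^2 · 3 · 5.
Divisors of 60: 1, 2, 3, 4, 5, 6, 10, 12, 15, 20, 30, 60.
Test each divisor d:
20^1 ≡ 20
20^2 ≡ 34
20^3 ≡ 9
20^4 ≡ 58
20^5 ≡ 1
Therefore the multiplicative order of 20 modulo 61 is 5.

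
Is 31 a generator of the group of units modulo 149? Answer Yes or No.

φ(149) = 149 − 1 = 148 = 2^2 · 37.
It suffices to check that the order of 31 is not a proper divisor of 148: compute 31^(148/q) for q ∈ {2, 37}.
31^74 ≡ 1 (mod 149)  [q = 2: ≡ 1 ✗]
31^4 ≡ 19 (mod 149)  [q = 37: ≢ 1 ✓]
Since 31^74 ≡ 1, the order of 31 divides 74 < 148, so 31 is not a primitive root.

No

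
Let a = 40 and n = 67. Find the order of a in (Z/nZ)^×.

By Lagrange's theorem, ord_67(40) divides φ(67) = 67 − 1 = 66 = 2 · 3 · 11.
Divisors of 66: 1, 2, 3, 6, 11, 22, 33, 66.
Check 40^d mod 67 for each divisor in increasing order:
40^1 ≡ 40 (mod 67)
40^2 ≡ 59 (mod 67)
40^3 ≡ 15 (mod 67)
40^6 ≡ 24 (mod 67)
40^11 ≡ 1 (mod 67) ✓
Hence ord(40) = 11.

11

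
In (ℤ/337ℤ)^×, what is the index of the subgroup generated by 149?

The order of 149 must divide φ(337) = 337 − 1 = 336 = 2^4 · 3 · 7.
Divisors of 336: 1, 2, 3, 4, 6, 7, 8, 12, 14, 16, 21, 24, 28, 42, 48, 56, 84, 112, 168, 336.
Evaluate successive powers at the divisors of 336:
149^1 ≡ 149
149^2 ≡ 296
149^3 ≡ 294
149^4 ≡ 333
149^6 ≡ 164
149^7 ≡ 172
149^8 ≡ 16
149^12 ≡ 273
149^14 ≡ 265
149^16 ≡ 256
149^21 ≡ 85
149^24 ≡ 52
149^28 ≡ 129
149^42 ≡ 148
149^48 ≡ 8
149^56 ≡ 128
149^84 ≡ 336
149^112 ≡ 208
149^168 ≡ 1
The order of 149 is 168, so the subgroup it generates has 168 elements.
The index is φ(337) / ord(149) = 336 / 168 = 2.

2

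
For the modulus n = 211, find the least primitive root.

2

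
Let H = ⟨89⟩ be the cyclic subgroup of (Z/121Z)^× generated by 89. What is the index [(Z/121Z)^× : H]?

10

Since 89 ∈ (Z/121Z)^×, its order divides φ(121) = φ(11^2) = 11·(11−1) = 110 = 2 · 5 · 11.
Divisors of 110: 1, 2, 5, 10, 11, 22, 55, 110.
Evaluate successive powers at the divisors of 110:
89^1 ≡ 89
89^2 ≡ 56
89^5 ≡ 78
89^10 ≡ 34
89^11 ≡ 1
So ord_121(89) = 11, hence |⟨89⟩| = 11.
[(Z/121Z)^× : ⟨89⟩] = 110/11 = 10.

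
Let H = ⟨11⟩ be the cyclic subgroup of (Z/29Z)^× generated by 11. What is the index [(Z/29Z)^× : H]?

ord(11) | φ(29) = 29 − 1 = 28 = 2^2 · 7.
Divisors of 28: 1, 2, 4, 7, 14, 28.
Evaluate successive powers at the divisors of 28:
11^1 ≡ 11 (mod 29)
11^2 ≡ 5 (mod 29)
11^4 ≡ 25 (mod 29)
11^7 ≡ 12 (mod 29)
11^14 ≡ 28 (mod 29)
11^28 ≡ 1 (mod 29) ✓
So ord_29(11) = 28, hence |⟨11⟩| = 28.
Index = |(Z/29Z)^×| / |⟨11⟩| = 28 / 28 = 1.

1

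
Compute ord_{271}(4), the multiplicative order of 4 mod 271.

The order of 4 must divide φ(271) = 271 − 1 = 270 = 2 · 3^3 · 5.
Divisors of 270: 1, 2, 3, 5, 6, 9, 10, 15, 18, 27, 30, 45, 54, 90, 135, 270.
Evaluate successive powers at the divisors of 270:
4^1 ≡ 4
4^2 ≡ 16
4^3 ≡ 64
4^5 ≡ 211
4^6 ≡ 31
4^9 ≡ 87
4^10 ≡ 77
4^15 ≡ 258
4^18 ≡ 252
4^27 ≡ 244
4^30 ≡ 169
4^45 ≡ 242
4^54 ≡ 187
4^90 ≡ 28
4^135 ≡ 1
So ord_271(4) = 135.

135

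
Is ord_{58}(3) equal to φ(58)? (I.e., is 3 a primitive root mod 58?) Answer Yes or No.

φ(58) = φ(2)·φ(29) = 1·28 = 28 = 2^2 · 7.
An element g generates (Z/58Z)^× iff g^(28/q) ≢ 1 (mod 58) for each prime q ∈ {2, 7}.
3^14 ≡ 57 (mod 58)  [q = 2: ≢ 1 ✓]
3^4 ≡ 23 (mod 58)  [q = 7: ≢ 1 ✓]
Every test exponent gives a nontrivial residue, hence 3 generates the full group.

Yes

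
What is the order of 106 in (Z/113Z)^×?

7

By Lagrange's theorem, ord_113(106) divides φ(113) = 113 − 1 = 112 = 2^4 · 7.
Divisors of 112: 1, 2, 4, 7, 8, 14, 16, 28, 56, 112.
Compute 106^d (mod 113) for the divisors d until we hit 1:
106^1 ≡ 106
106^2 ≡ 49
106^4 ≡ 28
106^7 ≡ 1
Hence ord(106) = 7.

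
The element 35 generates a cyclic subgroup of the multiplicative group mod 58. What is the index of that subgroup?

2

The order of 35 must divide φ(58) = φ(2)·φ(29) = 1·28 = 28 = 2^2 · 7.
Divisors of 28: 1, 2, 4, 7, 14, 28.
Test each divisor d:
35^1 ≡ 35 (mod 58)
35^2 ≡ 7 (mod 58)
35^4 ≡ 49 (mod 58)
35^7 ≡ 57 (mod 58)
35^14 ≡ 1 (mod 58) ✓
Thus |⟨35⟩| = ord(35) = 14.
[(Z/58Z)^× : ⟨35⟩] = 28/14 = 2.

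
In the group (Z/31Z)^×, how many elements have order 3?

2

φ(31) = 31 − 1 = 30 = 2 · 3 · 5.
(Z/31Z)^× is cyclic (|G| = 30); a cyclic group of order m has exactly φ(d) elements of each order d | m, and none otherwise.
3 | 30, and φ(3) = 3 − 1 = 2.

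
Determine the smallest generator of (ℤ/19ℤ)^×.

2

φ(19) = 19 − 1 = 18 = 2 · 3^2.
g is a primitive root iff g^(18/q) ≢ 1 (mod 19) for each prime q ∈ {2, 3}.
g = 2: 2^9 ≡ 18; 2^6 ≡ 7 — none is 1, so 2 is a primitive root.
So 2 is the smallest generator of (Z/19Z)^×.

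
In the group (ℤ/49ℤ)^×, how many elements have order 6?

2

φ(49) = φ(7^2) = 7·(7−1) = 42 = 2 · 3 · 7.
Since (Z/49Z)^× is cyclic of order 42, the number of elements of order d is φ(d) when d | 42 and 0 otherwise.
6 = 2 · 3 divides 42, and φ(6) = 2.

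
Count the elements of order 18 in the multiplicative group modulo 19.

6

φ(19) = 19 − 1 = 18 = 2 · 3^2.
(Z/19Z)^× is cyclic (|G| = 18); a cyclic group of order m has exactly φ(d) elements of each order d | m, and none otherwise.
18 = 2 · 3^2 divides 18, and φ(18) = 6.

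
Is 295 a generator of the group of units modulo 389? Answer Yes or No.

No

φ(389) = 389 − 1 = 388 = 2^2 · 97.
295 is a primitive root mod 389 iff 295^(φ(389)/q) ≢ 1 for every prime q | φ(389), i.e. q ∈ {2, 97}.
295^194 ≡ 1 (mod 389)  [q = 2: ≡ 1 ✗]
295^4 ≡ 262 (mod 389)  [q = 97: ≢ 1 ✓]
295^194 ≡ 1 shows ord(295) | 194, strictly less than φ(389); not a primitive root.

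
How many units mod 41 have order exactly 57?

0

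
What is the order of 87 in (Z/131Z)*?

130

ord(87) | φ(131) = 131 − 1 = 130 = 2 · 5 · 13.
Divisors of 130: 1, 2, 5, 10, 13, 26, 65, 130.
Evaluate successive powers at the divisors of 130:
87^1 ≡ 87 (mod 131)
87^2 ≡ 102 (mod 131)
87^5 ≡ 69 (mod 131)
87^10 ≡ 45 (mod 131)
87^13 ≡ 42 (mod 131)
87^26 ≡ 61 (mod 131)
87^65 ≡ 130 (mod 131)
87^130 ≡ 1 (mod 131) ✓
Therefore the multiplicative order of 87 modulo 131 is 130.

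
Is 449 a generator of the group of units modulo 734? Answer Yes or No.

No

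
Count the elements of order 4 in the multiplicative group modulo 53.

2

φ(53) = 53 − 1 = 52 = 2^2 · 13.
(Z/53Z)^× is cyclic (|G| = 52); a cyclic group of order m has exactly φ(d) elements of each order d | m, and none otherwise.
4 = 2^2 divides 52, and φ(4) = 2.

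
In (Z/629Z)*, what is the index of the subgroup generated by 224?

Since 224 ∈ (Z/629Z)^×, its order divides φ(629) = φ(17·37) = (17−1)·(37−1) = 16·36 = 576 = 2^6 · 3^2.
Divisors of 576: 1, 2, 3, 4, 6, 8, 9, 12, 16, 18, 24, 32, 36, 48, 64, 72, 96, 144, 192, 288, 576.
Check 224^d mod 629 for each divisor in increasing order:
224^1 ≡ 224 (mod 629)
224^2 ≡ 485 (mod 629)
224^3 ≡ 452 (mod 629)
224^4 ≡ 608 (mod 629)
224^6 ≡ 508 (mod 629)
224^8 ≡ 441 (mod 629)
224^9 ≡ 31 (mod 629)
224^12 ≡ 174 (mod 629)
224^16 ≡ 120 (mod 629)
224^18 ≡ 332 (mod 629)
224^24 ≡ 84 (mod 629)
224^32 ≡ 562 (mod 629)
224^36 ≡ 149 (mod 629)
224^48 ≡ 137 (mod 629)
224^64 ≡ 86 (mod 629)
224^72 ≡ 186 (mod 629)
224^96 ≡ 528 (mod 629)
224^144 ≡ 1 (mod 629) ✓
Thus |⟨224⟩| = ord(224) = 144.
[(Z/629Z)^× : ⟨224⟩] = 576/144 = 4.

4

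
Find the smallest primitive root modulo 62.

φ(62) = φ(2)·φ(31) = 1·30 = 30 = 2 · 3 · 5.
Test candidates g = 2, 3, … against the prime factors q ∈ {2, 3, 5} of φ(62): g is a generator iff g^(30/q) ≢ 1 for every such q.
g = 2: gcd(2, 62) = 2 > 1, not a unit — skip.
g = 3: 3^15 ≡ 61; 3^10 ≡ 25; 3^6 ≡ 47 — none is 1, so 3 is a primitive root.
The smallest primitive root modulo 62 is 3.

3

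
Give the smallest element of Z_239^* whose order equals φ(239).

φ(239) = 239 − 1 = 238 = 2 · 7 · 17.
g is a primitive root iff g^(238/q) ≢ 1 (mod 239) for each prime q ∈ {2, 7, 17}.
g = 2: 2^119 ≡ 1 — hits 1, so not a primitive root.
g = 3: 3^119 ≡ 1 — hits 1, so not a primitive root.
g = 4: 4^119 ≡ 1 — hits 1, so not a primitive root.
g = 5: 5^119 ≡ 1 — hits 1, so not a primitive root.
g = 6: 6^119 ≡ 1 — hits 1, so not a primitive root.
g = 7: 7^119 ≡ 238; 7^34 ≡ 24; 7^14 ≡ 211 — none is 1, so 7 is a primitive root.
Hence the least primitive root of 239 is 7.

7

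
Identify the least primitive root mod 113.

φ(113) = 113 − 1 = 112 = 2^4 · 7.
g is a primitive root iff g^(112/q) ≢ 1 (mod 113) for each prime q ∈ {2, 7}.
g = 2: 2^56 ≡ 1 — hits 1, so not a primitive root.
g = 3: 3^56 ≡ 112; 3^16 ≡ 49 — none is 1, so 3 is a primitive root.
The smallest primitive root modulo 113 is 3.

3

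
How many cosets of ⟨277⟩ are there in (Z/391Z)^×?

22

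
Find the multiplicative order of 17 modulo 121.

110

By Lagrange's theorem, ord_121(17) divides φ(121) = φ(11^2) = 11·(11−1) = 110 = 2 · 5 · 11.
Divisors of 110: 1, 2, 5, 10, 11, 22, 55, 110.
Test each divisor d:
17^1 ≡ 17 (mod 121)
17^2 ≡ 47 (mod 121)
17^5 ≡ 43 (mod 121)
17^10 ≡ 34 (mod 121)
17^11 ≡ 94 (mod 121)
17^22 ≡ 3 (mod 121)
17^55 ≡ 120 (mod 121)
17^110 ≡ 1 (mod 121) ✓
Hence ord(17) = 110.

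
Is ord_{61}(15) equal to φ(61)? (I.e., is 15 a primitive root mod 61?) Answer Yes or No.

No

φ(61) = 61 − 1 = 60 = 2^2 · 3 · 5.
15 is a primitive root mod 61 iff 15^(φ(61)/q) ≢ 1 for every prime q | φ(61), i.e. q ∈ {2, 3, 5}.
15^30 ≡ 1 (mod 61)  [q = 2: ≡ 1 ✗]
15^20 ≡ 47 (mod 61)  [q = 3: ≢ 1 ✓]
15^12 ≡ 58 (mod 61)  [q = 5: ≢ 1 ✓]
Since 15^30 ≡ 1, the order of 15 divides 30 < 60, so 15 is not a primitive root.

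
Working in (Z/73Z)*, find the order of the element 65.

6

By Lagrange's theorem, ord_73(65) divides φ(73) = 73 − 1 = 72 = 2^3 · 3^2.
Divisors of 72: 1, 2, 3, 4, 6, 8, 9, 12, 18, 24, 36, 72.
Check 65^d mod 73 for each divisor in increasing order:
65^1 ≡ 65 (mod 73)
65^2 ≡ 64 (mod 73)
65^3 ≡ 72 (mod 73)
65^4 ≡ 8 (mod 73)
65^6 ≡ 1 (mod 73) ✓
Therefore the multiplicative order of 65 modulo 73 is 6.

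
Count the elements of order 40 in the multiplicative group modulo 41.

φ(41) = 41 − 1 = 40 = 2^3 · 5.
In a cyclic group of order 40, there are φ(d) elements of order d for each divisor d of 40, and zero for non-divisors.
40 = 2^3 · 5 divides 40, and φ(40) = 16.

16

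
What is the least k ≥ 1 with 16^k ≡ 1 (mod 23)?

11

The order of 16 must divide φ(23) = 23 − 1 = 22 = 2 · 11.
Divisors of 22: 1, 2, 11, 22.
Evaluate successive powers at the divisors of 22:
16^1 ≡ 16 (mod 23)
16^2 ≡ 3 (mod 23)
16^11 ≡ 1 (mod 23) ✓
So ord_23(16) = 11.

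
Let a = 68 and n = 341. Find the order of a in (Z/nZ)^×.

30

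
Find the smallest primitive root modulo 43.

φ(43) = 43 − 1 = 42 = 2 · 3 · 7.
Test candidates g = 2, 3, … against the prime factors q ∈ {2, 3, 7} of φ(43): g is a generator iff g^(42/q) ≢ 1 for every such q.
g = 2: 2^21 ≡ 42; 2^14 ≡ 1 — hits 1, so not a primitive root.
g = 3: 3^21 ≡ 42; 3^14 ≡ 36; 3^6 ≡ 41 — none is 1, so 3 is a primitive root.
Hence the least primitive root of 43 is 3.

3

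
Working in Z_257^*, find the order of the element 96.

ord(96) | φ(257) = 257 − 1 = 256 = 2^8.
Divisors of 256: 1, 2, 4, 8, 16, 32, 64, 128, 256.
Compute 96^d (mod 257) for the divisors d until we hit 1:
96^1 ≡ 96
96^2 ≡ 221
96^4 ≡ 11
96^8 ≡ 121
96^16 ≡ 249
96^32 ≡ 64
96^64 ≡ 241
96^128 ≡ 256
96^256 ≡ 1
So ord_257(96) = 256.

256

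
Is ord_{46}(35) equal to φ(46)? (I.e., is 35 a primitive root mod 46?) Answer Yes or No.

φ(46) = φ(2)·φ(23) = 1·22 = 22 = 2 · 11.
An element g generates (Z/46Z)^× iff g^(22/q) ≢ 1 (mod 46) for each prime q ∈ {2, 11}.
35^11 ≡ 1 (mod 46)  [q = 2: ≡ 1 ✗]
35^2 ≡ 29 (mod 46)  [q = 11: ≢ 1 ✓]
35^11 ≡ 1 shows ord(35) | 11, strictly less than φ(46); not a primitive root.

No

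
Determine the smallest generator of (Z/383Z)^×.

5

φ(383) = 383 − 1 = 382 = 2 · 191.
g is a primitive root iff g^(382/q) ≢ 1 (mod 383) for each prime q ∈ {2, 191}.
g = 2: 2^191 ≡ 1 — hits 1, so not a primitive root.
g = 3: 3^191 ≡ 1 — hits 1, so not a primitive root.
g = 4: 4^191 ≡ 1 — hits 1, so not a primitive root.
g = 5: 5^191 ≡ 382; 5^2 ≡ 25 — none is 1, so 5 is a primitive root.
The smallest primitive root modulo 383 is 5.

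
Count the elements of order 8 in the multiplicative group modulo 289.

4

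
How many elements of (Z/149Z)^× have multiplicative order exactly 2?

1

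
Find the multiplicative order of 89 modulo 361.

342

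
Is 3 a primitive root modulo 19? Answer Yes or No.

φ(19) = 19 − 1 = 18 = 2 · 3^2.
3 is a primitive root mod 19 iff 3^(φ(19)/q) ≢ 1 for every prime q | φ(19), i.e. q ∈ {2, 3}.
3^9 ≡ 18 (mod 19)  [q = 2: ≢ 1 ✓]
3^6 ≡ 7 (mod 19)  [q = 3: ≢ 1 ✓]
All checks pass, so 3 has order 18 and is a primitive root modulo 19.

Yes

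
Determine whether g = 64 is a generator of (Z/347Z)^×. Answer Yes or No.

No

φ(347) = 347 − 1 = 346 = 2 · 173.
Test 64^(346/q) mod 347 for each prime factor q of 346:
64^173 ≡ 1 (mod 347)  [q = 2: ≡ 1 ✗]
64^2 ≡ 279 (mod 347)  [q = 173: ≢ 1 ✓]
64^173 ≡ 1 shows ord(64) | 173, strictly less than φ(347); not a primitive root.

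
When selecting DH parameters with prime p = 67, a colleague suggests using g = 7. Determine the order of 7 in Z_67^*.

The order of 7 must divide φ(67) = 67 − 1 = 66 = 2 · 3 · 11.
Divisors of 66: 1, 2, 3, 6, 11, 22, 33, 66.
Test each divisor d:
7^1 ≡ 7 (mod 67)
7^2 ≡ 49 (mod 67)
7^3 ≡ 8 (mod 67)
7^6 ≡ 64 (mod 67)
7^11 ≡ 30 (mod 67)
7^22 ≡ 29 (mod 67)
7^33 ≡ 66 (mod 67)
7^66 ≡ 1 (mod 67) ✓
So ord_67(7) = 66.

66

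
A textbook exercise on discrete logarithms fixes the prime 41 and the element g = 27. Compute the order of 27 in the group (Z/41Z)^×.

8

The order of 27 must divide φ(41) = 41 − 1 = 40 = 2^3 · 5.
Divisors of 40: 1, 2, 4, 5, 8, 10, 20, 40.
Test each divisor d:
27^1 ≡ 27 (mod 41)
27^2 ≡ 32 (mod 41)
27^4 ≡ 40 (mod 41)
27^5 ≡ 14 (mod 41)
27^8 ≡ 1 (mod 41) ✓
Hence ord(27) = 8.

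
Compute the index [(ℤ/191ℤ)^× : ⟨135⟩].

2

ord(135) | φ(191) = 191 − 1 = 190 = 2 · 5 · 19.
Divisors of 190: 1, 2, 5, 10, 19, 38, 95, 190.
Compute 135^d (mod 191) for the divisors d until we hit 1:
135^1 ≡ 135 (mod 191)
135^2 ≡ 80 (mod 191)
135^5 ≡ 107 (mod 191)
135^10 ≡ 180 (mod 191)
135^19 ≡ 49 (mod 191)
135^38 ≡ 109 (mod 191)
135^95 ≡ 1 (mod 191) ✓
The order of 135 is 95, so the subgroup it generates has 95 elements.
[(Z/191Z)^× : ⟨135⟩] = 190/95 = 2.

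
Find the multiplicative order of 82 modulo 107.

106

By Lagrange's theorem, ord_107(82) divides φ(107) = 107 − 1 = 106 = 2 · 53.
Divisors of 106: 1, 2, 53, 106.
Evaluate successive powers at the divisors of 106:
82^1 ≡ 82 (mod 107)
82^2 ≡ 90 (mod 107)
82^53 ≡ 106 (mod 107)
82^106 ≡ 1 (mod 107) ✓
So ord_107(82) = 106.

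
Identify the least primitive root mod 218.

φ(218) = φ(2)·φ(109) = 1·108 = 108 = 2^2 · 3^3.
Test candidates g = 2, 3, … against the prime factors q ∈ {2, 3} of φ(218): g is a generator iff g^(108/q) ≢ 1 for every such q.
g = 2: gcd(2, 218) = 2 > 1, not a unit — skip.
g = 3: 3^54 ≡ 1 — hits 1, so not a primitive root.
g = 4: gcd(4, 218) = 2 > 1, not a unit — skip.
g = 5: 5^54 ≡ 1 — hits 1, so not a primitive root.
g = 6: gcd(6, 218) = 2 > 1, not a unit — skip.
g = 7: 7^54 ≡ 1 — hits 1, so not a primitive root.
g = 8: gcd(8, 218) = 2 > 1, not a unit — skip.
g = 9: 9^54 ≡ 1 — hits 1, so not a primitive root.
g = 10: gcd(10, 218) = 2 > 1, not a unit — skip.
g = 11: 11^54 ≡ 217; 11^36 ≡ 45 — none is 1, so 11 is a primitive root.
The smallest primitive root modulo 218 is 11.

11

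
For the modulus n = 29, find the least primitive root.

2

φ(29) = 29 − 1 = 28 = 2^2 · 7.
Test candidates g = 2, 3, … against the prime factors q ∈ {2, 7} of φ(29): g is a generator iff g^(28/q) ≢ 1 for every such q.
g = 2: 2^14 ≡ 28; 2^4 ≡ 16 — none is 1, so 2 is a primitive root.
Hence the least primitive root of 29 is 2.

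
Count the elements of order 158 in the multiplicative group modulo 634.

78

φ(634) = φ(2)·φ(317) = 1·316 = 316 = 2^2 · 79.
Since (Z/634Z)^× is cyclic of order 316, the number of elements of order d is φ(d) when d | 316 and 0 otherwise.
158 = 2 · 79 divides 316, and φ(158) = 78.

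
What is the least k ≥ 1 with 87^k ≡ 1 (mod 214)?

The order of 87 must divide φ(214) = φ(2)·φ(107) = 1·106 = 106 = 2 · 53.
Divisors of 106: 1, 2, 53, 106.
Evaluate successive powers at the divisors of 106:
87^1 ≡ 87
87^2 ≡ 79
87^53 ≡ 1
Hence ord(87) = 53.

53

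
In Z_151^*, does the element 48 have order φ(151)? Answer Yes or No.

φ(151) = 151 − 1 = 150 = 2 · 3 · 5^2.
Test 48^(150/q) mod 151 for each prime factor q of 150:
48^75 ≡ 150 (mod 151)  [q = 2: ≢ 1 ✓]
48^50 ≡ 32 (mod 151)  [q = 3: ≢ 1 ✓]
48^30 ≡ 59 (mod 151)  [q = 5: ≢ 1 ✓]
All checks pass, so 48 has order 150 and is a primitive root modulo 151.

Yes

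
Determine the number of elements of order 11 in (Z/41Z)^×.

φ(41) = 41 − 1 = 40 = 2^3 · 5.
In a cyclic group of order 40, there are φ(d) elements of order d for each divisor d of 40, and zero for non-divisors.
Since 11 ∤ 40, the count is 0.

0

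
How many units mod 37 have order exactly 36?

12

φ(37) = 37 − 1 = 36 = 2^2 · 3^2.
In a cyclic group of order 36, there are φ(d) elements of order d for each divisor d of 36, and zero for non-divisors.
36 = 2^2 · 3^2 divides 36, and φ(36) = 12.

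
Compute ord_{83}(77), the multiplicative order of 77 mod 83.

41

The order of 77 must divide φ(83) = 83 − 1 = 82 = 2 · 41.
Divisors of 82: 1, 2, 41, 82.
Test each divisor d:
77^1 ≡ 77 (mod 83)
77^2 ≡ 36 (mod 83)
77^41 ≡ 1 (mod 83) ✓
So ord_83(77) = 41.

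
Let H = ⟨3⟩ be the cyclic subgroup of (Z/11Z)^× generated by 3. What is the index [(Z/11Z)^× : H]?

2

The order of 3 must divide φ(11) = 11 − 1 = 10 = 2 · 5.
Divisors of 10: 1, 2, 5, 10.
Compute 3^d (mod 11) for the divisors d until we hit 1:
3^1 ≡ 3
3^2 ≡ 9
3^5 ≡ 1
So ord_11(3) = 5, hence |⟨3⟩| = 5.
The index is φ(11) / ord(3) = 10 / 5 = 2.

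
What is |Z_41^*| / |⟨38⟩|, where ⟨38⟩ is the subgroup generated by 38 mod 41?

5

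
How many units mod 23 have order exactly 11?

φ(23) = 23 − 1 = 22 = 2 · 11.
(Z/23Z)^× is cyclic (|G| = 22); a cyclic group of order m has exactly φ(d) elements of each order d | m, and none otherwise.
11 | 22, and φ(11) = 11 − 1 = 10.

10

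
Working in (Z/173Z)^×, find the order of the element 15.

86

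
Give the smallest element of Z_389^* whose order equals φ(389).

φ(389) = 389 − 1 = 388 = 2^2 · 97.
g is a primitive root iff g^(388/q) ≢ 1 (mod 389) for each prime q ∈ {2, 97}.
g = 2: 2^194 ≡ 388; 2^4 ≡ 16 — none is 1, so 2 is a primitive root.
Hence the least primitive root of 389 is 2.

2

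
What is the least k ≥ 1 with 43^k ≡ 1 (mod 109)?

18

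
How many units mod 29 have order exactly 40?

φ(29) = 29 − 1 = 28 = 2^2 · 7.
(Z/29Z)^× is cyclic (|G| = 28); a cyclic group of order m has exactly φ(d) elements of each order d | m, and none otherwise.
40 does not divide 28, so no element of (Z/29Z)^× has order 40.

0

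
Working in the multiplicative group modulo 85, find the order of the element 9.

By Lagrange's theorem, ord_85(9) divides φ(85) = φ(5·17) = (5−1)·(17−1) = 4·16 = 64 = 2^6.
Divisors of 64: 1, 2, 4, 8, 16, 32, 64.
Evaluate successive powers at the divisors of 64:
9^1 ≡ 9 (mod 85)
9^2 ≡ 81 (mod 85)
9^4 ≡ 16 (mod 85)
9^8 ≡ 1 (mod 85) ✓
Therefore the multiplicative order of 9 modulo 85 is 8.

8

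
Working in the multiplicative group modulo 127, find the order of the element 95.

14

By Lagrange's theorem, ord_127(95) divides φ(127) = 127 − 1 = 126 = 2 · 3^2 · 7.
Divisors of 126: 1, 2, 3, 6, 7, 9, 14, 18, 21, 42, 63, 126.
Evaluate successive powers at the divisors of 126:
95^1 ≡ 95
95^2 ≡ 8
95^3 ≡ 125
95^6 ≡ 4
95^7 ≡ 126
95^9 ≡ 119
95^14 ≡ 1
The smallest such exponent is 14, so the order of 95 is 14.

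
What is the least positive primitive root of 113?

3

φ(113) = 113 − 1 = 112 = 2^4 · 7.
g is a primitive root iff g^(112/q) ≢ 1 (mod 113) for each prime q ∈ {2, 7}.
g = 2: 2^56 ≡ 1 — hits 1, so not a primitive root.
g = 3: 3^56 ≡ 112; 3^16 ≡ 49 — none is 1, so 3 is a primitive root.
The smallest primitive root modulo 113 is 3.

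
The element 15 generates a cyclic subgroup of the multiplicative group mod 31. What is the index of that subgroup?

3

Since 15 ∈ (Z/31Z)^×, its order divides φ(31) = 31 − 1 = 30 = 2 · 3 · 5.
Divisors of 30: 1, 2, 3, 5, 6, 10, 15, 30.
Test each divisor d:
15^1 ≡ 15 (mod 31)
15^2 ≡ 8 (mod 31)
15^3 ≡ 27 (mod 31)
15^5 ≡ 30 (mod 31)
15^6 ≡ 16 (mod 31)
15^10 ≡ 1 (mod 31) ✓
Thus |⟨15⟩| = ord(15) = 10.
Index = |(Z/31Z)^×| / |⟨15⟩| = 30 / 10 = 3.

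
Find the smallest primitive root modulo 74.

φ(74) = φ(2)·φ(37) = 1·36 = 36 = 2^2 · 3^2.
Test candidates g = 2, 3, … against the prime factors q ∈ {2, 3} of φ(74): g is a generator iff g^(36/q) ≢ 1 for every such q.
g = 2: gcd(2, 74) = 2 > 1, not a unit — skip.
g = 3: 3^18 ≡ 1 — hits 1, so not a primitive root.
g = 4: gcd(4, 74) = 2 > 1, not a unit — skip.
g = 5: 5^18 ≡ 73; 5^12 ≡ 47 — none is 1, so 5 is a primitive root.
Hence the least primitive root of 74 is 5.

5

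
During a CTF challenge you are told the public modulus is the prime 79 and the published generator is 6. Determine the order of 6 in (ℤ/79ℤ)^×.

78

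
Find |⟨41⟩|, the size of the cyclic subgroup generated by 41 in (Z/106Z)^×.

52

The order of 41 must divide φ(106) = φ(2)·φ(53) = 1·52 = 52 = 2^2 · 13.
Divisors of 52: 1, 2, 4, 13, 26, 52.
Compute 41^d (mod 106) for the divisors d until we hit 1:
41^1 ≡ 41 (mod 106)
41^2 ≡ 91 (mod 106)
41^4 ≡ 13 (mod 106)
41^13 ≡ 83 (mod 106)
41^26 ≡ 105 (mod 106)
41^52 ≡ 1 (mod 106) ✓
So ord_106(41) = 52.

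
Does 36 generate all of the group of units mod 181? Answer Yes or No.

No

φ(181) = 181 − 1 = 180 = 2^2 · 3^2 · 5.
An element g generates (Z/181Z)^× iff g^(180/q) ≢ 1 (mod 181) for each prime q ∈ {2, 3, 5}.
36^90 ≡ 1 (mod 181)  [q = 2: ≡ 1 ✗]
36^60 ≡ 1 (mod 181)  [q = 3: ≡ 1 ✗]
36^36 ≡ 135 (mod 181)  [q = 5: ≢ 1 ✓]
Since 36^90 ≡ 1, the order of 36 divides 90 < 180, so 36 is not a primitive root.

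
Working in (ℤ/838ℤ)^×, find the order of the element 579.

Since 579 ∈ (Z/838Z)^×, its order divides φ(838) = φ(2)·φ(419) = 1·418 = 418 = 2 · 11 · 19.
Divisors of 418: 1, 2, 11, 19, 22, 38, 209, 418.
Compute 579^d (mod 838) for the divisors d until we hit 1:
579^1 ≡ 579 (mod 838)
579^2 ≡ 41 (mod 838)
579^11 ≡ 171 (mod 838)
579^19 ≡ 85 (mod 838)
579^22 ≡ 749 (mod 838)
579^38 ≡ 521 (mod 838)
579^209 ≡ 837 (mod 838)
579^418 ≡ 1 (mod 838) ✓
So ord_838(579) = 418.

418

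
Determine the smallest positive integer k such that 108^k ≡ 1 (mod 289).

272

The order of 108 must divide φ(289) = φ(17^2) = 17·(17−1) = 272 = 2^4 · 17.
Divisors of 272: 1, 2, 4, 8, 16, 17, 34, 68, 136, 272.
Check 108^d mod 289 for each divisor in increasing order:
108^1 ≡ 108 (mod 289)
108^2 ≡ 104 (mod 289)
108^4 ≡ 123 (mod 289)
108^8 ≡ 101 (mod 289)
108^16 ≡ 86 (mod 289)
108^17 ≡ 40 (mod 289)
108^34 ≡ 155 (mod 289)
108^68 ≡ 38 (mod 289)
108^136 ≡ 288 (mod 289)
108^272 ≡ 1 (mod 289) ✓
So ord_289(108) = 272.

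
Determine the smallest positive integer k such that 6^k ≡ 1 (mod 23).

11

The order of 6 must divide φ(23) = 23 − 1 = 22 = 2 · 11.
Divisors of 22: 1, 2, 11, 22.
Evaluate successive powers at the divisors of 22:
6^1 ≡ 6 (mod 23)
6^2 ≡ 13 (mod 23)
6^11 ≡ 1 (mod 23) ✓
Hence ord(6) = 11.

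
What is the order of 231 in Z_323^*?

144

The order of 231 must divide φ(323) = φ(17·19) = (17−1)·(19−1) = 16·18 = 288 = 2^5 · 3^2.
Divisors of 288: 1, 2, 3, 4, 6, 8, 9, 12, 16, 18, 24, 32, 36, 48, 72, 96, 144, 288.
Test each divisor d:
231^1 ≡ 231
231^2 ≡ 66
231^3 ≡ 65
231^4 ≡ 157
231^6 ≡ 26
231^8 ≡ 101
231^9 ≡ 75
231^12 ≡ 30
231^16 ≡ 188
231^18 ≡ 134
231^24 ≡ 254
231^32 ≡ 137
231^36 ≡ 191
231^48 ≡ 239
231^72 ≡ 305
231^96 ≡ 273
231^144 ≡ 1
So ord_323(231) = 144.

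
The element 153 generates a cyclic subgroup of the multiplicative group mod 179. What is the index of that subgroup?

The order of 153 must divide φ(179) = 179 − 1 = 178 = 2 · 89.
Divisors of 178: 1, 2, 89, 178.
Evaluate successive powers at the divisors of 178:
153^1 ≡ 153
153^2 ≡ 139
153^89 ≡ 1
Thus |⟨153⟩| = ord(153) = 89.
[(Z/179Z)^× : ⟨153⟩] = 178/89 = 2.

2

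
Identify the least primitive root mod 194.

φ(194) = φ(2)·φ(97) = 1·96 = 96 = 2^5 · 3.
g is a primitive root iff g^(96/q) ≢ 1 (mod 194) for each prime q ∈ {2, 3}.
g = 2: gcd(2, 194) = 2 > 1, not a unit — skip.
g = 3: 3^48 ≡ 1 — hits 1, so not a primitive root.
g = 4: gcd(4, 194) = 2 > 1, not a unit — skip.
g = 5: 5^48 ≡ 193; 5^32 ≡ 35 — none is 1, so 5 is a primitive root.
The smallest primitive root modulo 194 is 5.

5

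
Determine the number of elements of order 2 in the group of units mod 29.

1

φ(29) = 29 − 1 = 28 = 2^2 · 7.
Since (Z/29Z)^× is cyclic of order 28, the number of elements of order d is φ(d) when d | 28 and 0 otherwise.
2 | 28, and φ(2) = 2 − 1 = 1.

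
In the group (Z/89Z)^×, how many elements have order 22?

φ(89) = 89 − 1 = 88 = 2^3 · 11.
In a cyclic group of order 88, there are φ(d) elements of order d for each divisor d of 88, and zero for non-divisors.
22 = 2 · 11 divides 88, and φ(22) = 10.

10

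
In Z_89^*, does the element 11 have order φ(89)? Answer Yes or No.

No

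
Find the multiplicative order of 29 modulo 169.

39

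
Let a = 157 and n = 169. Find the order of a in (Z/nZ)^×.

ord(157) | φ(169) = φ(13^2) = 13·(13−1) = 156 = 2^2 · 3 · 13.
Divisors of 156: 1, 2, 3, 4, 6, 12, 13, 26, 39, 52, 78, 156.
Check 157^d mod 169 for each divisor in increasing order:
157^1 ≡ 157
157^2 ≡ 144
157^3 ≡ 131
157^4 ≡ 118
157^6 ≡ 92
157^12 ≡ 14
157^13 ≡ 1
So ord_169(157) = 13.

13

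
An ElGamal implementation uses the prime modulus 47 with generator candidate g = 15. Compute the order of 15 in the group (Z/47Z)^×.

46

ord(15) | φ(47) = 47 − 1 = 46 = 2 · 23.
Divisors of 46: 1, 2, 23, 46.
Test each divisor d:
15^1 ≡ 15 (mod 47)
15^2 ≡ 37 (mod 47)
15^23 ≡ 46 (mod 47)
15^46 ≡ 1 (mod 47) ✓
So ord_47(15) = 46.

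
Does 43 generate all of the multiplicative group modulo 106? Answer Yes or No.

φ(106) = φ(2)·φ(53) = 1·52 = 52 = 2^2 · 13.
Test 43^(52/q) mod 106 for each prime factor q of 52:
43^26 ≡ 1 (mod 106)  [q = 2: ≡ 1 ✗]
43^4 ≡ 89 (mod 106)  [q = 13: ≢ 1 ✓]
43^26 ≡ 1 shows ord(43) | 26, strictly less than φ(106); not a primitive root.

No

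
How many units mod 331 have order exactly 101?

0

φ(331) = 331 − 1 = 330 = 2 · 3 · 5 · 11.
(Z/331Z)^× is cyclic (|G| = 330); a cyclic group of order m has exactly φ(d) elements of each order d | m, and none otherwise.
Here 330 is not a multiple of 101, so there are no elements of order 101.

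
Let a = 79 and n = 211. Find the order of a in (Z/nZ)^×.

35

The order of 79 must divide φ(211) = 211 − 1 = 210 = 2 · 3 · 5 · 7.
Divisors of 210: 1, 2, 3, 5, 6, 7, 10, 14, 15, 21, 30, 35, 42, 70, 105, 210.
Evaluate successive powers at the divisors of 210:
79^1 ≡ 79 (mod 211)
79^2 ≡ 122 (mod 211)
79^3 ≡ 143 (mod 211)
79^5 ≡ 144 (mod 211)
79^6 ≡ 193 (mod 211)
79^7 ≡ 55 (mod 211)
79^10 ≡ 58 (mod 211)
79^14 ≡ 71 (mod 211)
79^15 ≡ 123 (mod 211)
79^21 ≡ 107 (mod 211)
79^30 ≡ 148 (mod 211)
79^35 ≡ 1 (mod 211) ✓
Therefore the multiplicative order of 79 modulo 211 is 35.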